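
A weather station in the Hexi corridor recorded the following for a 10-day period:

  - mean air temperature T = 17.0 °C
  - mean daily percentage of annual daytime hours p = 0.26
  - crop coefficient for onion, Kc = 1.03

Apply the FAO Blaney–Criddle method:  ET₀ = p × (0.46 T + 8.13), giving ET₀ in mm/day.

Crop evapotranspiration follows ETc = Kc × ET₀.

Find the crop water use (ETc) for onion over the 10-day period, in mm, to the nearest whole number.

ET₀ = 0.26 × (0.46 × 17.0 + 8.13) = 0.26 × 15.950 = 4.1470 mm/d
ETc = Kc × ET₀ = 1.03 × 4.1470 = 4.2714 mm/d
Over 10 days: 4.2714 × 10 = 42.714 mm

43 mm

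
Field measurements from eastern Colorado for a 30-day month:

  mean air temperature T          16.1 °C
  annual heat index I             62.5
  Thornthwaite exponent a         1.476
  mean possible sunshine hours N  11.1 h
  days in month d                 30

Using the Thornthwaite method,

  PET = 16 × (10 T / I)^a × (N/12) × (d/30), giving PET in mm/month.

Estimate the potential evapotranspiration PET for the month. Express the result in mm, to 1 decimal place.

59.8 mm

10T/I = 10 × 16.1 / 62.5 = 2.5760
(10T/I)^a = 2.5760^1.476 = 4.0416
Uncorrected PET = 16 × 4.0416 = 64.666 mm
Correction = (N/12)(d/30) = (11.1/12)(30/30) = 0.9250
PET = 64.666 × 0.9250 = 59.816 mm/month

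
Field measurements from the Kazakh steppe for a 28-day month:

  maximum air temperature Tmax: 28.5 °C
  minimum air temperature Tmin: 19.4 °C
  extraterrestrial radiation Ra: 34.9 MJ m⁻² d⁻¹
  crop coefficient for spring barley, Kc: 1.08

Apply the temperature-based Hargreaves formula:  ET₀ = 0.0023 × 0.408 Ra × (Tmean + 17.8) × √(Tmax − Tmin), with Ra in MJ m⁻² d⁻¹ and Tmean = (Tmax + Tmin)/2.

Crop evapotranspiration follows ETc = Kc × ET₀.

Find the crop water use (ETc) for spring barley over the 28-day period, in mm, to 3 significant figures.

125 mm

Tmean = (28.5 + 19.4)/2 = 23.95 °C
0.408 Ra = 0.408 × 34.9 = 14.2392 mm/d equivalent
ET₀ = 0.0023 × 14.2392 × (23.95 + 17.8) × √9.1 = 0.0023 × 14.2392 × 41.75 × 3.0166 = 4.1247 mm/d
ETc = Kc × ET₀ = 1.08 × 4.1247 = 4.4547 mm/d
Over 28 days: 4.4547 × 28 = 124.732 mm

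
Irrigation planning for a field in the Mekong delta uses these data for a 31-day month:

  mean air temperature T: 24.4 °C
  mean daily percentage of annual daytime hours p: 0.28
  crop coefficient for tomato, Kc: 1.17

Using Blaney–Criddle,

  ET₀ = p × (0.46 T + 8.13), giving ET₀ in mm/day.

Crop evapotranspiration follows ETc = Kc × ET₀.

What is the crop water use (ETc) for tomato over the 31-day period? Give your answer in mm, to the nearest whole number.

ET₀ = 0.28 × (0.46 × 24.4 + 8.13) = 0.28 × 19.354 = 5.4191 mm/d
ETc = Kc × ET₀ = 1.17 × 5.4191 = 6.3403 mm/d
Over 31 days: 6.3403 × 31 = 196.549 mm

197 mm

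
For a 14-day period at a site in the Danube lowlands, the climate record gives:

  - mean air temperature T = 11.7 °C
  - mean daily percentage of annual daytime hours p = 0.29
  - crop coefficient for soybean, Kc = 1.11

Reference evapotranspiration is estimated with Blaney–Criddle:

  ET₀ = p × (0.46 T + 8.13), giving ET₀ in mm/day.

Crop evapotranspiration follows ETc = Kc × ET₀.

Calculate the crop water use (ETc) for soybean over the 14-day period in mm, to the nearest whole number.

ET₀ = 0.29 × (0.46 × 11.7 + 8.13) = 0.29 × 13.512 = 3.9185 mm/d
ETc = Kc × ET₀ = 1.11 × 3.9185 = 4.3495 mm/d
Over 14 days: 4.3495 × 14 = 60.893 mm

61 mm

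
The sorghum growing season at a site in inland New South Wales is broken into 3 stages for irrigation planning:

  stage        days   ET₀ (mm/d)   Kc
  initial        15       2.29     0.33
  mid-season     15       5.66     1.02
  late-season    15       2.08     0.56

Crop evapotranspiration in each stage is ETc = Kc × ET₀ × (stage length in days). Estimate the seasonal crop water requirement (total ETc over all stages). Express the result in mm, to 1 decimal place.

115.4 mm

initial: 0.33 × 2.29 × 15 = 11.34 mm
mid-season: 1.02 × 5.66 × 15 = 86.60 mm
late-season: 0.56 × 2.08 × 15 = 17.47 mm
Seasonal total = 115.41 mm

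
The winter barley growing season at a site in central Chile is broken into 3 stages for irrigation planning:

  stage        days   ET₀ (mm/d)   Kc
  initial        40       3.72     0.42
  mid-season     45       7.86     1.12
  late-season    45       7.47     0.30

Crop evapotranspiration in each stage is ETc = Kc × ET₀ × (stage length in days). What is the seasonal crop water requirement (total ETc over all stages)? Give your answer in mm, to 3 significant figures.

559 mm

initial: 0.42 × 3.72 × 40 = 62.50 mm
mid-season: 1.12 × 7.86 × 45 = 396.14 mm
late-season: 0.30 × 7.47 × 45 = 100.85 mm
Seasonal total = 559.49 mm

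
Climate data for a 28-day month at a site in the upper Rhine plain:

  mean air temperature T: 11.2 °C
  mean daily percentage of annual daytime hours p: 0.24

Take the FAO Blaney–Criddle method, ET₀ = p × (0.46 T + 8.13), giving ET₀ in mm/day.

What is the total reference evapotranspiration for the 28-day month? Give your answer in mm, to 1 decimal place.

89.3 mm

ET₀ = 0.24 × (0.46 × 11.2 + 8.13) = 0.24 × 13.282 = 3.1877 mm/d
Monthly total = 3.1877 × 28 = 89.256 mm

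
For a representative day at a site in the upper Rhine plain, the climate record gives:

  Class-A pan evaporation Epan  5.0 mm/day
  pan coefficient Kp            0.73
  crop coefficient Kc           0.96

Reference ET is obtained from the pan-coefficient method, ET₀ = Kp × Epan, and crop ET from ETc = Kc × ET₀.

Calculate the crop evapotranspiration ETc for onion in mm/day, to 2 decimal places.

ET₀ = 0.73 × 5.0 = 3.6500 mm/d
ETc = Kc × ET₀ = 0.96 × 3.6500 = 3.5040 mm/d

3.50 mm/day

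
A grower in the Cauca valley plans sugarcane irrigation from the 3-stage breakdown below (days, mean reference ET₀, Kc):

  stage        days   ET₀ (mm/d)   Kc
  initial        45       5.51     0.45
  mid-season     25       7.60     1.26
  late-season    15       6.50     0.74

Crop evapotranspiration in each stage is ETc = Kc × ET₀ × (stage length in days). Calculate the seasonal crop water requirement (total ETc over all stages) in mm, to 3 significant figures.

initial: 0.45 × 5.51 × 45 = 111.58 mm
mid-season: 1.26 × 7.60 × 25 = 239.40 mm
late-season: 0.74 × 6.50 × 15 = 72.15 mm
Seasonal total = 423.13 mm

423 mm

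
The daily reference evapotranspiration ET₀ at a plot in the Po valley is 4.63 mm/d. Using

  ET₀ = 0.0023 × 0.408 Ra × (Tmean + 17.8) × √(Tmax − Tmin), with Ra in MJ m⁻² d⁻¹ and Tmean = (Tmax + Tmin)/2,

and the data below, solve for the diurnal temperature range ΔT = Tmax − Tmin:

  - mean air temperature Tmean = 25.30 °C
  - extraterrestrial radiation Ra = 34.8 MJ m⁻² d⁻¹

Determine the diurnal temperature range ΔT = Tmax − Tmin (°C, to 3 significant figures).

√ΔT = ET₀ / [0.0023 × 0.408 × Ra × (Tmean+17.8)] = 4.63 / (0.0023 × 14.1984 × 43.10) = 3.2895
ΔT = 3.2895² = 10.821 °C

10.8 °C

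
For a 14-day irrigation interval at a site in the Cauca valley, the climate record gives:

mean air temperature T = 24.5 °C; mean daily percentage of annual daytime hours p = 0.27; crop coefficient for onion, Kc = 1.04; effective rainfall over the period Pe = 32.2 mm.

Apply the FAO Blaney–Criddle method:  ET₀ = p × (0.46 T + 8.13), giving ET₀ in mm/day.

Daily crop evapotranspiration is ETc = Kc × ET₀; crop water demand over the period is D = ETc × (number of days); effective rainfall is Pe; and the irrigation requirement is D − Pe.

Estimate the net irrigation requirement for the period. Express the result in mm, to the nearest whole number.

44 mm

ET₀ = 0.27 × (0.46 × 24.5 + 8.13) = 0.27 × 19.400 = 5.2380 mm/d
ETc = Kc × ET₀ = 1.04 × 5.2380 = 5.4475 mm/d
Crop demand D = ETc × 14 d = 5.4475 × 14 = 76.265 mm
D − Pe = 76.265 − 32.2 = 44.065 mm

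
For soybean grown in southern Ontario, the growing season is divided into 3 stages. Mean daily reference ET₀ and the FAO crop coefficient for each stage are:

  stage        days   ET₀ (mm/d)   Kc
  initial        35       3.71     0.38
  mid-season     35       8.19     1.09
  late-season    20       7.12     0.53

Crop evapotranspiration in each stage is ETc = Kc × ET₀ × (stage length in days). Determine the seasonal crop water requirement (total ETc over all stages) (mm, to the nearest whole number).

initial: 0.38 × 3.71 × 35 = 49.34 mm
mid-season: 1.09 × 8.19 × 35 = 312.45 mm
late-season: 0.53 × 7.12 × 20 = 75.47 mm
Seasonal total = 437.26 mm

437 mm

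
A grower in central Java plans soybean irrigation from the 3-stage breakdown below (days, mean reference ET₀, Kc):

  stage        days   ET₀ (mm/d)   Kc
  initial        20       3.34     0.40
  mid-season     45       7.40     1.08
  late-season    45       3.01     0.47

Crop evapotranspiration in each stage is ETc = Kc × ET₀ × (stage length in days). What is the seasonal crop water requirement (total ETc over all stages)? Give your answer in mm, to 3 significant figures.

initial: 0.40 × 3.34 × 20 = 26.72 mm
mid-season: 1.08 × 7.40 × 45 = 359.64 mm
late-season: 0.47 × 3.01 × 45 = 63.66 mm
Seasonal total = 450.02 mm

450 mm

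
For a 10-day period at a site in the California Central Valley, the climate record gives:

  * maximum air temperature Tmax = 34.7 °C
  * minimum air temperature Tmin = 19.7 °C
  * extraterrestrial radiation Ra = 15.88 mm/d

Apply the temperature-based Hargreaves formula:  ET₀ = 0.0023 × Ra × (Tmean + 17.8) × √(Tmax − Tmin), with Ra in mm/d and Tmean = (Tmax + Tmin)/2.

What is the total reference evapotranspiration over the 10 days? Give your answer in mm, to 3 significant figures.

63.7 mm

Tmean = (34.7 + 19.7)/2 = 27.20 °C
ET₀ = 0.0023 × 15.88 × (27.20 + 17.8) × √15.0 = 0.0023 × 15.88 × 45.00 × 3.8730 = 6.3656 mm/d
Over 10 days: 6.3656 × 10 = 63.656 mm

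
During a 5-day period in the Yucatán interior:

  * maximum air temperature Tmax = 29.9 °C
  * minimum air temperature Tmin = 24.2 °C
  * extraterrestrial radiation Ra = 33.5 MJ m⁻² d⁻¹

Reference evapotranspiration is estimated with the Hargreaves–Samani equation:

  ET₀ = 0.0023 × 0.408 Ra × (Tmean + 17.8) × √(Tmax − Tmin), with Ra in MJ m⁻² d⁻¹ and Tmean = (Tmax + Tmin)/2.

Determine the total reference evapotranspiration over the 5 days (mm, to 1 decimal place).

16.8 mm

Tmean = (29.9 + 24.2)/2 = 27.05 °C
0.408 Ra = 0.408 × 33.5 = 13.6680 mm/d equivalent
ET₀ = 0.0023 × 13.6680 × (27.05 + 17.8) × √5.7 = 0.0023 × 13.6680 × 44.85 × 2.3875 = 3.3662 mm/d
Over 5 days: 3.3662 × 5 = 16.831 mm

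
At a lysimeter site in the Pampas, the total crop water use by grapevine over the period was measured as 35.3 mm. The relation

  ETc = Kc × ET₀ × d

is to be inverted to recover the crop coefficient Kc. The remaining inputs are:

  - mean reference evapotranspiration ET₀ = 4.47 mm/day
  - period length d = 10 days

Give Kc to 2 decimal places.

ETc = Kc × ET₀ × d  ⇒  Kc = ETc / (ET₀ × d)
Kc = 35.3 / (4.47 × 10) = 35.3 / 44.70 = 0.7897

0.79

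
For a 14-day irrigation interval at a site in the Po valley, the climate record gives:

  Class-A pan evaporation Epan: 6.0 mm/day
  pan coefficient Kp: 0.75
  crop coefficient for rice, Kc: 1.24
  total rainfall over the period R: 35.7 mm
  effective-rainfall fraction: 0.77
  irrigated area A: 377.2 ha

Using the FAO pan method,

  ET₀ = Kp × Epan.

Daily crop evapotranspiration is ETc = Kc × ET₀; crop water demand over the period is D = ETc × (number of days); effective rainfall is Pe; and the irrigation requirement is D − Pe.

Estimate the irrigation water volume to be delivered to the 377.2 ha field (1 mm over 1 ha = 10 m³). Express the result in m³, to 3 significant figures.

ET₀ = 0.75 × 6.0 = 4.5000 mm/d
ETc = Kc × ET₀ = 1.24 × 4.5000 = 5.5800 mm/d
Crop demand D = ETc × 14 d = 5.5800 × 14 = 78.120 mm
Pe = 0.77 × 35.7 = 27.489 mm
D − Pe = 78.120 − 27.489 = 50.631 mm
Volume = 50.631 mm × 377.2 ha × 10 = 190980.1 m³

191000 m³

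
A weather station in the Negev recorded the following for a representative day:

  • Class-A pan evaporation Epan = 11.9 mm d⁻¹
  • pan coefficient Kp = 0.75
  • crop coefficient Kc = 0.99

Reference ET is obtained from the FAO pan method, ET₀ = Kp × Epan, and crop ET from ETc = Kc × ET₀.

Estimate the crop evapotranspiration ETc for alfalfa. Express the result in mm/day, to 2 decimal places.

ET₀ = 0.75 × 11.9 = 8.9250 mm/d
ETc = Kc × ET₀ = 0.99 × 8.9250 = 8.8358 mm/d

8.84 mm/day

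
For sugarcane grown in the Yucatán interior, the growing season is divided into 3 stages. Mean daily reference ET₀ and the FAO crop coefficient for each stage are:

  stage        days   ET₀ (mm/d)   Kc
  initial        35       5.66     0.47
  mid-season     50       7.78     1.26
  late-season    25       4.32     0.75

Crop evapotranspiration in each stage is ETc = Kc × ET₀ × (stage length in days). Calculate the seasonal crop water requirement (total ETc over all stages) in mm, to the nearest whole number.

664 mm

initial: 0.47 × 5.66 × 35 = 93.11 mm
mid-season: 1.26 × 7.78 × 50 = 490.14 mm
late-season: 0.75 × 4.32 × 25 = 81.00 mm
Seasonal total = 664.25 mm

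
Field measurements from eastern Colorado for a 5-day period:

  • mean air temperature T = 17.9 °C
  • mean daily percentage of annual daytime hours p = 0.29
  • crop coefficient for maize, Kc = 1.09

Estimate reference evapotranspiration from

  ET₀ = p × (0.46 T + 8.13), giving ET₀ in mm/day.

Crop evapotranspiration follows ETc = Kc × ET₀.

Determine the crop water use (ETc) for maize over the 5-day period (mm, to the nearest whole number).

ET₀ = 0.29 × (0.46 × 17.9 + 8.13) = 0.29 × 16.364 = 4.7456 mm/d
ETc = Kc × ET₀ = 1.09 × 4.7456 = 5.1727 mm/d
Over 5 days: 5.1727 × 5 = 25.864 mm

26 mm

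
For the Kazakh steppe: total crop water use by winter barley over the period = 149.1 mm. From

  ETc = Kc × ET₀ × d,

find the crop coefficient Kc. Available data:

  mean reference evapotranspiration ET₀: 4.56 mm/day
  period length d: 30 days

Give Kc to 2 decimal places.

ETc = Kc × ET₀ × d  ⇒  Kc = ETc / (ET₀ × d)
Kc = 149.1 / (4.56 × 30) = 149.1 / 136.80 = 1.0899

1.09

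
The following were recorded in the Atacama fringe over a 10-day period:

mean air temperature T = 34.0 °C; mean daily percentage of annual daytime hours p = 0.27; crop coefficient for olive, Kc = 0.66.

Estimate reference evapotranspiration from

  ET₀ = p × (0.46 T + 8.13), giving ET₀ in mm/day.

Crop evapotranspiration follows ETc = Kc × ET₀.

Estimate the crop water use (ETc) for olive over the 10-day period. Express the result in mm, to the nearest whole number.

ET₀ = 0.27 × (0.46 × 34.0 + 8.13) = 0.27 × 23.770 = 6.4179 mm/d
ETc = Kc × ET₀ = 0.66 × 6.4179 = 4.2358 mm/d
Over 10 days: 4.2358 × 10 = 42.358 mm

42 mm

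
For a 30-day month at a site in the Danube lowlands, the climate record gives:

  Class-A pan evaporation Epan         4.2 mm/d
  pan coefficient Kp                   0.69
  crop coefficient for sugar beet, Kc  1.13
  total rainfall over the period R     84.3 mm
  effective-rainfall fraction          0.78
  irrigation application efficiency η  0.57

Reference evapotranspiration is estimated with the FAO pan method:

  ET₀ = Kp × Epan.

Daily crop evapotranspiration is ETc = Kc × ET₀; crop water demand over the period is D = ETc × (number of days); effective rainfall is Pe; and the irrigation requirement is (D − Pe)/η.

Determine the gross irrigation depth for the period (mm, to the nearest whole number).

57 mm

ET₀ = 0.69 × 4.2 = 2.8980 mm/d
ETc = Kc × ET₀ = 1.13 × 2.8980 = 3.2747 mm/d
Crop demand D = ETc × 30 d = 3.2747 × 30 = 98.241 mm
Pe = 0.78 × 84.3 = 65.754 mm
D − Pe = 98.241 − 65.754 = 32.487 mm
Gross irrigation = 32.487 / 0.57 = 56.995 mm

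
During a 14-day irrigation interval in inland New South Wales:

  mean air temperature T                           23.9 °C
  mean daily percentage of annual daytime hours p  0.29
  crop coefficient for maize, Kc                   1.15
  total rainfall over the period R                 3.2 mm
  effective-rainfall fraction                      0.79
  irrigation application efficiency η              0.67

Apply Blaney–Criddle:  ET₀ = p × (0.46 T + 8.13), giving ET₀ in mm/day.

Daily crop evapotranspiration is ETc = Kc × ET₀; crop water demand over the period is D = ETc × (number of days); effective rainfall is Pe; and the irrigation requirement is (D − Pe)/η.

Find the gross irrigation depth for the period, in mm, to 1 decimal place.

129.5 mm

ET₀ = 0.29 × (0.46 × 23.9 + 8.13) = 0.29 × 19.124 = 5.5460 mm/d
ETc = Kc × ET₀ = 1.15 × 5.5460 = 6.3779 mm/d
Crop demand D = ETc × 14 d = 6.3779 × 14 = 89.291 mm
Pe = 0.79 × 3.2 = 2.528 mm
D − Pe = 89.291 − 2.528 = 86.763 mm
Gross irrigation = 86.763 / 0.67 = 129.497 mm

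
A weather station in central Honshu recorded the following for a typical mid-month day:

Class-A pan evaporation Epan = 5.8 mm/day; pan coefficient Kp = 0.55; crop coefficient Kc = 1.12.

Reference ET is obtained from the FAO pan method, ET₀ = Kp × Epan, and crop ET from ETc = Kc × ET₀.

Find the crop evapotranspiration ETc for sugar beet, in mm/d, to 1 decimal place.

3.6 mm/d

ET₀ = 0.55 × 5.8 = 3.1900 mm/d
ETc = Kc × ET₀ = 1.12 × 3.1900 = 3.5728 mm/d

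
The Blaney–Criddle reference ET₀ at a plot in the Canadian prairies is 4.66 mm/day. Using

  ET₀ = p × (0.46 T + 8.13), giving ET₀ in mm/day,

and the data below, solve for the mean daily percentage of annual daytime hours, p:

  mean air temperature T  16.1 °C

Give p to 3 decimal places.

p = ET₀ / (0.46 T + 8.13) = 4.66 / (0.46 × 16.1 + 8.13) = 4.66 / 15.536 = 0.2999

0.300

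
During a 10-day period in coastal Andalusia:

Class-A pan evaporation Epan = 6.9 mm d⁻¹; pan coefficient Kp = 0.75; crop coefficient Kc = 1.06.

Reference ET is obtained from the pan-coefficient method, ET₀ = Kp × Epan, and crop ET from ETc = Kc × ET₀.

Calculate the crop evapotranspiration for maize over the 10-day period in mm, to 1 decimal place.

54.9 mm

ET₀ = 0.75 × 6.9 = 5.1750 mm/d
ETc = Kc × ET₀ = 1.06 × 5.1750 = 5.4855 mm/d
Over 10 days: 5.4855 × 10 = 54.855 mm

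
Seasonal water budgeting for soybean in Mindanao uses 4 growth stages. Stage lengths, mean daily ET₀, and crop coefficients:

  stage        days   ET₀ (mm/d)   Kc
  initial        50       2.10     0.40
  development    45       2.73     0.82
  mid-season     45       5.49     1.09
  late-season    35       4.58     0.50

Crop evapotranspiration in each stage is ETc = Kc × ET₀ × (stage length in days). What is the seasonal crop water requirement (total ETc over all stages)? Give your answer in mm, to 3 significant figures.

initial: 0.40 × 2.10 × 50 = 42.00 mm
development: 0.82 × 2.73 × 45 = 100.74 mm
mid-season: 1.09 × 5.49 × 45 = 269.28 mm
late-season: 0.50 × 4.58 × 35 = 80.15 mm
Seasonal total = 492.17 mm

492 mm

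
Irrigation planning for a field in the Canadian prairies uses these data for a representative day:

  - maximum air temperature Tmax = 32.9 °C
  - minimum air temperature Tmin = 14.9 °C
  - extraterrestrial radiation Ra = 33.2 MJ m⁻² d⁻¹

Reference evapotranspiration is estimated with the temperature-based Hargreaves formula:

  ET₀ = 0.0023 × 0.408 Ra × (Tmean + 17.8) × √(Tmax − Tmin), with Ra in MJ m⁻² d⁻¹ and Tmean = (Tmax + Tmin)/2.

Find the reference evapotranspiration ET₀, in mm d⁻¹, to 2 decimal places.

Tmean = (32.9 + 14.9)/2 = 23.90 °C
0.408 Ra = 0.408 × 33.2 = 13.5456 mm/d equivalent
ET₀ = 0.0023 × 13.5456 × (23.90 + 17.8) × √18.0 = 0.0023 × 13.5456 × 41.70 × 4.2426 = 5.5118 mm/d

5.51 mm d⁻¹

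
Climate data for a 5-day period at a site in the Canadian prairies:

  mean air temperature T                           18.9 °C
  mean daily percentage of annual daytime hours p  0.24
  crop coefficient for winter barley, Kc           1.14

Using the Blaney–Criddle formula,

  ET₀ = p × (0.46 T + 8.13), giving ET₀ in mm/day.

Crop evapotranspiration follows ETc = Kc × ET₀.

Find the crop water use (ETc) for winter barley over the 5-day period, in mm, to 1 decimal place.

23.0 mm

ET₀ = 0.24 × (0.46 × 18.9 + 8.13) = 0.24 × 16.824 = 4.0378 mm/d
ETc = Kc × ET₀ = 1.14 × 4.0378 = 4.6031 mm/d
Over 5 days: 4.6031 × 5 = 23.016 mm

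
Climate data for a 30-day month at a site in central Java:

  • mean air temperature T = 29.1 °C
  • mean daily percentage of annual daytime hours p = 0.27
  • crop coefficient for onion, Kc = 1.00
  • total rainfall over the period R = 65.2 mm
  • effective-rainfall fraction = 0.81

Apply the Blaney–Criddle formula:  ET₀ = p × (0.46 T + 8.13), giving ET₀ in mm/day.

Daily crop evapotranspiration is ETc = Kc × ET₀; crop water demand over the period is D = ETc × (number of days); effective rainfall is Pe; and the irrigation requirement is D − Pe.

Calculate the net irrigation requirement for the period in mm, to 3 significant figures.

ET₀ = 0.27 × (0.46 × 29.1 + 8.13) = 0.27 × 21.516 = 5.8093 mm/d
ETc = Kc × ET₀ = 1.00 × 5.8093 = 5.8093 mm/d
Crop demand D = ETc × 30 d = 5.8093 × 30 = 174.279 mm
Pe = 0.81 × 65.2 = 52.812 mm
D − Pe = 174.279 − 52.812 = 121.467 mm

121 mm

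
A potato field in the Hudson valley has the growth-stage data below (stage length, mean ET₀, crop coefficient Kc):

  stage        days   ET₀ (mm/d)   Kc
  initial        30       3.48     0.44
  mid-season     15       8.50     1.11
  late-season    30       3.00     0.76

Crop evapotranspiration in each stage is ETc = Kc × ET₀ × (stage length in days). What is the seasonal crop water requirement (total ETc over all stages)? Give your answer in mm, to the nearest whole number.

initial: 0.44 × 3.48 × 30 = 45.94 mm
mid-season: 1.11 × 8.50 × 15 = 141.53 mm
late-season: 0.76 × 3.00 × 30 = 68.40 mm
Seasonal total = 255.87 mm

256 mm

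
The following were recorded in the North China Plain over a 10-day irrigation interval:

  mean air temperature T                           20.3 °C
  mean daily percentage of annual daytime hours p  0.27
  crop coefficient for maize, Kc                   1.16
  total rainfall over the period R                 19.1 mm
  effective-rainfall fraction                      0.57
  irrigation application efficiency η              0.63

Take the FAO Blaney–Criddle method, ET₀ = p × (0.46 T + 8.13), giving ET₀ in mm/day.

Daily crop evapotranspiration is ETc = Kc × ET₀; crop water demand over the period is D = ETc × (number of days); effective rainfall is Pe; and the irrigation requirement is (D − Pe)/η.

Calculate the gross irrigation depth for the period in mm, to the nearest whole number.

70 mm

ET₀ = 0.27 × (0.46 × 20.3 + 8.13) = 0.27 × 17.468 = 4.7164 mm/d
ETc = Kc × ET₀ = 1.16 × 4.7164 = 5.4710 mm/d
Crop demand D = ETc × 10 d = 5.4710 × 10 = 54.710 mm
Pe = 0.57 × 19.1 = 10.887 mm
D − Pe = 54.710 − 10.887 = 43.823 mm
Gross irrigation = 43.823 / 0.63 = 69.560 mm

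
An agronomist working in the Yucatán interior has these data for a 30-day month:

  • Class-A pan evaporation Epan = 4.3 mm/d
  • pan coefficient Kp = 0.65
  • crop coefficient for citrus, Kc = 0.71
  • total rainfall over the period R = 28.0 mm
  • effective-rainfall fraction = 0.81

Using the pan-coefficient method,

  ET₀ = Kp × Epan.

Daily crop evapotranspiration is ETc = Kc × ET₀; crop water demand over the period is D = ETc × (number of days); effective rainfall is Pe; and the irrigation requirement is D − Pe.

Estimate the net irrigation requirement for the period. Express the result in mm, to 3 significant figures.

36.9 mm

ET₀ = 0.65 × 4.3 = 2.7950 mm/d
ETc = Kc × ET₀ = 0.71 × 2.7950 = 1.9845 mm/d
Crop demand D = ETc × 30 d = 1.9845 × 30 = 59.535 mm
Pe = 0.81 × 28.0 = 22.680 mm
D − Pe = 59.535 − 22.680 = 36.855 mm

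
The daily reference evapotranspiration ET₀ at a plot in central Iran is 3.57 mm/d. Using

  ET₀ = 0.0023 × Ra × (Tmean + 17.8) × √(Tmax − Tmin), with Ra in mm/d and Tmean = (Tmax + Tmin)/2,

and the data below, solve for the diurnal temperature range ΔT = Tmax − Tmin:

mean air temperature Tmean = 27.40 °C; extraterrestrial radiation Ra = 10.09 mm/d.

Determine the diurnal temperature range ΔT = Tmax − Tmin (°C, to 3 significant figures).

√ΔT = ET₀ / [0.0023 × Ra × (Tmean+17.8)] = 3.57 / (0.0023 × 10.09 × 45.20) = 3.4034
ΔT = 3.4034² = 11.583 °C

11.6 °C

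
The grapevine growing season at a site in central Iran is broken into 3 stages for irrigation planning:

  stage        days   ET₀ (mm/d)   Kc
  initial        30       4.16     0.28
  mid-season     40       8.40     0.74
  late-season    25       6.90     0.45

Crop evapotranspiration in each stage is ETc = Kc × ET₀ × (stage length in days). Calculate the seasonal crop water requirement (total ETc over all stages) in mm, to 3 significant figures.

initial: 0.28 × 4.16 × 30 = 34.94 mm
mid-season: 0.74 × 8.40 × 40 = 248.64 mm
late-season: 0.45 × 6.90 × 25 = 77.63 mm
Seasonal total = 361.21 mm

361 mm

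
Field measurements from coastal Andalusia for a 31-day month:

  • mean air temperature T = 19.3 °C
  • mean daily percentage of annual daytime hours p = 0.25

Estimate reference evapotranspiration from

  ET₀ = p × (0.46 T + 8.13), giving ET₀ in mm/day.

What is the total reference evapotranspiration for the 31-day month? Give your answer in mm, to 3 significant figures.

132 mm

ET₀ = 0.25 × (0.46 × 19.3 + 8.13) = 0.25 × 17.008 = 4.2520 mm/d
Monthly total = 4.2520 × 31 = 131.812 mm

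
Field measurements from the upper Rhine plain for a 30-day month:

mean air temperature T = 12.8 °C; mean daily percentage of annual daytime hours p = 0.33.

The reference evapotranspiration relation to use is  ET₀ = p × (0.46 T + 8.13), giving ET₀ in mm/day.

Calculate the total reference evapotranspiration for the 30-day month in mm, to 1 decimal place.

ET₀ = 0.33 × (0.46 × 12.8 + 8.13) = 0.33 × 14.018 = 4.6259 mm/d
Monthly total = 4.6259 × 30 = 138.777 mm

138.8 mm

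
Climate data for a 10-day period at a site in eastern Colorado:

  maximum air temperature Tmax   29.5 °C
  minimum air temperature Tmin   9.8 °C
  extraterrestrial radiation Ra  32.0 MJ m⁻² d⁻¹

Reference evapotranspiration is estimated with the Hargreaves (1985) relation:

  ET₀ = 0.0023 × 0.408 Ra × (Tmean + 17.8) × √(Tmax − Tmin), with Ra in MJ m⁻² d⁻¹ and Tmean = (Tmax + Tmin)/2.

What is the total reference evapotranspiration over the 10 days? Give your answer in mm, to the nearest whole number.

Tmean = (29.5 + 9.8)/2 = 19.65 °C
0.408 Ra = 0.408 × 32.0 = 13.0560 mm/d equivalent
ET₀ = 0.0023 × 13.0560 × (19.65 + 17.8) × √19.7 = 0.0023 × 13.0560 × 37.45 × 4.4385 = 4.9914 mm/d
Over 10 days: 4.9914 × 10 = 49.914 mm

50 mm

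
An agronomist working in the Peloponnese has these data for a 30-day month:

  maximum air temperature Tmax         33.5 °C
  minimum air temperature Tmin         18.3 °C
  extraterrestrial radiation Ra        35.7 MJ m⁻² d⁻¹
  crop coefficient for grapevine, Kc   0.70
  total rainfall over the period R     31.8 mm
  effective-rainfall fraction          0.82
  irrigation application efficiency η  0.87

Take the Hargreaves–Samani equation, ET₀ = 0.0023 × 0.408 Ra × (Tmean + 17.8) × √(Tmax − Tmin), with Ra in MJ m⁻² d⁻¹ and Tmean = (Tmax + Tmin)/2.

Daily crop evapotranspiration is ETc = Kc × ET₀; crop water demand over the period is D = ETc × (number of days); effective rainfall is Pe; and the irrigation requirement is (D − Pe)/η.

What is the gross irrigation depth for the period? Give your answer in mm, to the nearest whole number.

Tmean = (33.5 + 18.3)/2 = 25.90 °C
0.408 Ra = 0.408 × 35.7 = 14.5656 mm/d equivalent
ET₀ = 0.0023 × 14.5656 × (25.90 + 17.8) × √15.2 = 0.0023 × 14.5656 × 43.70 × 3.8987 = 5.7077 mm/d
ETc = Kc × ET₀ = 0.70 × 5.7077 = 3.9954 mm/d
Crop demand D = ETc × 30 d = 3.9954 × 30 = 119.862 mm
Pe = 0.82 × 31.8 = 26.076 mm
D − Pe = 119.862 − 26.076 = 93.786 mm
Gross irrigation = 93.786 / 0.87 = 107.800 mm

108 mm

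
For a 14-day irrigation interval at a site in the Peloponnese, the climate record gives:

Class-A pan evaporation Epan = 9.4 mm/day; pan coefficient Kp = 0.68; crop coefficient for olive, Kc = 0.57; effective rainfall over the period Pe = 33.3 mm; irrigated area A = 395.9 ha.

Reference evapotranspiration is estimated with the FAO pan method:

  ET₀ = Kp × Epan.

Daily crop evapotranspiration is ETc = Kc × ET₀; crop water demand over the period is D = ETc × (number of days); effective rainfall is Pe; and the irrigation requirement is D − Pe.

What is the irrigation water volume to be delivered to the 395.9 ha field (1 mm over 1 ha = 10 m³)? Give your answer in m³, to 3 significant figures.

70100 m³

ET₀ = 0.68 × 9.4 = 6.3920 mm/d
ETc = Kc × ET₀ = 0.57 × 6.3920 = 3.6434 mm/d
Crop demand D = ETc × 14 d = 3.6434 × 14 = 51.008 mm
D − Pe = 51.008 − 33.3 = 17.708 mm
Volume = 17.708 mm × 395.9 ha × 10 = 70106.0 m³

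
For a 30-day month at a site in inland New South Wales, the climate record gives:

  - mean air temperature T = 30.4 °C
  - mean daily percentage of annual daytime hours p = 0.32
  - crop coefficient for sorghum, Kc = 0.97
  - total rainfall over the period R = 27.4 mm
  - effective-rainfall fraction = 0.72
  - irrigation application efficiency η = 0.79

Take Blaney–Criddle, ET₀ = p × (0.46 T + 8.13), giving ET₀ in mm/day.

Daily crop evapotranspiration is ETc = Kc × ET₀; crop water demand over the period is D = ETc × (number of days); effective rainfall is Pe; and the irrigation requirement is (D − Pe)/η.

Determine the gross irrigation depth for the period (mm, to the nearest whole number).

ET₀ = 0.32 × (0.46 × 30.4 + 8.13) = 0.32 × 22.114 = 7.0765 mm/d
ETc = Kc × ET₀ = 0.97 × 7.0765 = 6.8642 mm/d
Crop demand D = ETc × 30 d = 6.8642 × 30 = 205.926 mm
Pe = 0.72 × 27.4 = 19.728 mm
D − Pe = 205.926 − 19.728 = 186.198 mm
Gross irrigation = 186.198 / 0.79 = 235.694 mm

236 mm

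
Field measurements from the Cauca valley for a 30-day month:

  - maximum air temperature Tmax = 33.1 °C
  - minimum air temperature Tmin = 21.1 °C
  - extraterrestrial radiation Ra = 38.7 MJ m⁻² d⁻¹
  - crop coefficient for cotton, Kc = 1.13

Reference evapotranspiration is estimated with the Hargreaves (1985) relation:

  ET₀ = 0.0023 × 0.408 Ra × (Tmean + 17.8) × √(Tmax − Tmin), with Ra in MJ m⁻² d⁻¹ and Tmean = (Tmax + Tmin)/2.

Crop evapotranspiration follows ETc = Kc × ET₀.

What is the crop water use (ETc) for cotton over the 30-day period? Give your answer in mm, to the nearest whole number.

Tmean = (33.1 + 21.1)/2 = 27.10 °C
0.408 Ra = 0.408 × 38.7 = 15.7896 mm/d equivalent
ET₀ = 0.0023 × 15.7896 × (27.10 + 17.8) × √12.0 = 0.0023 × 15.7896 × 44.90 × 3.4641 = 5.6485 mm/d
ETc = Kc × ET₀ = 1.13 × 5.6485 = 6.3828 mm/d
Over 30 days: 6.3828 × 30 = 191.484 mm

191 mm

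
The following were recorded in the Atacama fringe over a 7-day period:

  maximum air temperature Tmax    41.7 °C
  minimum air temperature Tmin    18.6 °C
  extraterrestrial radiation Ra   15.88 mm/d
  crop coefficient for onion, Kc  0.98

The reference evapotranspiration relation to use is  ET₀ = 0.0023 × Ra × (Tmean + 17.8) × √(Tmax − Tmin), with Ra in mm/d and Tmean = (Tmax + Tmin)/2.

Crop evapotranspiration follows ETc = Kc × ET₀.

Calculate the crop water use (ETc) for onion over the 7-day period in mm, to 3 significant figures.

57.7 mm

Tmean = (41.7 + 18.6)/2 = 30.15 °C
ET₀ = 0.0023 × 15.88 × (30.15 + 17.8) × √23.1 = 0.0023 × 15.88 × 47.95 × 4.8062 = 8.4172 mm/d
ETc = Kc × ET₀ = 0.98 × 8.4172 = 8.2489 mm/d
Over 7 days: 8.2489 × 7 = 57.742 mm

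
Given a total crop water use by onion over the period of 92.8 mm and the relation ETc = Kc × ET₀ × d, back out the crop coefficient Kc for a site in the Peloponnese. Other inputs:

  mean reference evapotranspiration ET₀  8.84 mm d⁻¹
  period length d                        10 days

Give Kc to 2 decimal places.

ETc = Kc × ET₀ × d  ⇒  Kc = ETc / (ET₀ × d)
Kc = 92.8 / (8.84 × 10) = 92.8 / 88.40 = 1.0498

1.05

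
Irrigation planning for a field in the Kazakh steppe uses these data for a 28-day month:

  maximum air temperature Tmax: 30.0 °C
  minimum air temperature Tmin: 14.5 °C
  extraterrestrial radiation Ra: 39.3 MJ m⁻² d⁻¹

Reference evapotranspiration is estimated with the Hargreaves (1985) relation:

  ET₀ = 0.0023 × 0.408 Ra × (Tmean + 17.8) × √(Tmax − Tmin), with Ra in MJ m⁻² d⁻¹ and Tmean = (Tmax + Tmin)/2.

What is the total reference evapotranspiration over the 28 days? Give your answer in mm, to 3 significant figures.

163 mm

Tmean = (30.0 + 14.5)/2 = 22.25 °C
0.408 Ra = 0.408 × 39.3 = 16.0344 mm/d equivalent
ET₀ = 0.0023 × 16.0344 × (22.25 + 17.8) × √15.5 = 0.0023 × 16.0344 × 40.05 × 3.9370 = 5.8150 mm/d
Over 28 days: 5.8150 × 28 = 162.820 mm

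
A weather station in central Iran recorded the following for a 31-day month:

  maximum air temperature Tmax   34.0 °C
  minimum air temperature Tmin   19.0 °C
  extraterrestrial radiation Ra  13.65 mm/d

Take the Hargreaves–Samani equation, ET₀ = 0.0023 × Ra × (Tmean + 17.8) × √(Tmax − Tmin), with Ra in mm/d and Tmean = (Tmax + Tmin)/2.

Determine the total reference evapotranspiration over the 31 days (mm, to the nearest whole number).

167 mm

Tmean = (34.0 + 19.0)/2 = 26.50 °C
ET₀ = 0.0023 × 13.65 × (26.50 + 17.8) × √15.0 = 0.0023 × 13.65 × 44.30 × 3.8730 = 5.3866 mm/d
Over 31 days: 5.3866 × 31 = 166.985 mm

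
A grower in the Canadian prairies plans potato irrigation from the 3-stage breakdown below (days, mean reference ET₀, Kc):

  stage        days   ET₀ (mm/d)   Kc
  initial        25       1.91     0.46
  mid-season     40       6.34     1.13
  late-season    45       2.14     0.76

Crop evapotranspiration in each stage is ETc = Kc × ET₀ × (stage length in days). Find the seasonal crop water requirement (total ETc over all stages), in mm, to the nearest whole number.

initial: 0.46 × 1.91 × 25 = 21.97 mm
mid-season: 1.13 × 6.34 × 40 = 286.57 mm
late-season: 0.76 × 2.14 × 45 = 73.19 mm
Seasonal total = 381.73 mm

382 mm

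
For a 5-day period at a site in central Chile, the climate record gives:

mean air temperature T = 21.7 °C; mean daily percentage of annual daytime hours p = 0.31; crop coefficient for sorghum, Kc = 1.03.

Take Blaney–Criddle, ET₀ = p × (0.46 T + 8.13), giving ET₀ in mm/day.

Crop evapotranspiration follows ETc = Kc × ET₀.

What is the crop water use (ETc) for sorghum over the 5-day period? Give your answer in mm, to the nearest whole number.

ET₀ = 0.31 × (0.46 × 21.7 + 8.13) = 0.31 × 18.112 = 5.6147 mm/d
ETc = Kc × ET₀ = 1.03 × 5.6147 = 5.7831 mm/d
Over 5 days: 5.7831 × 5 = 28.916 mm

29 mm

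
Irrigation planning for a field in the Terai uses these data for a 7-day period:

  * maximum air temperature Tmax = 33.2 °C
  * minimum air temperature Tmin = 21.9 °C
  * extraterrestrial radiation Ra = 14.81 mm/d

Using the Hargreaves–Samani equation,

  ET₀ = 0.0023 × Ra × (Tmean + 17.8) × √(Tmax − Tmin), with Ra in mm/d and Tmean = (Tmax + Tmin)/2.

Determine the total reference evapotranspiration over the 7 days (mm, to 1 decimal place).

36.3 mm

Tmean = (33.2 + 21.9)/2 = 27.55 °C
ET₀ = 0.0023 × 14.81 × (27.55 + 17.8) × √11.3 = 0.0023 × 14.81 × 45.35 × 3.3615 = 5.1927 mm/d
Over 7 days: 5.1927 × 7 = 36.349 mm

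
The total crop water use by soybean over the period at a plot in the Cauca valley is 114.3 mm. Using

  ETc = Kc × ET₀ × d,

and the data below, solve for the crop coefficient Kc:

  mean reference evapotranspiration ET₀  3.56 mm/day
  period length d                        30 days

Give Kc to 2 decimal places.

ETc = Kc × ET₀ × d  ⇒  Kc = ETc / (ET₀ × d)
Kc = 114.3 / (3.56 × 30) = 114.3 / 106.80 = 1.0702

1.07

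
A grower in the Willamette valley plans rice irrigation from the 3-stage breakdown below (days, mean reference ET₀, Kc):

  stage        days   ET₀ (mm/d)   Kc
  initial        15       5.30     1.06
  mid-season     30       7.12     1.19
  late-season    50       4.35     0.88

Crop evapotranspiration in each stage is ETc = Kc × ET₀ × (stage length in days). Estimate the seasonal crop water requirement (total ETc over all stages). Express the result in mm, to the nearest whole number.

530 mm

initial: 1.06 × 5.30 × 15 = 84.27 mm
mid-season: 1.19 × 7.12 × 30 = 254.18 mm
late-season: 0.88 × 4.35 × 50 = 191.40 mm
Seasonal total = 529.85 mm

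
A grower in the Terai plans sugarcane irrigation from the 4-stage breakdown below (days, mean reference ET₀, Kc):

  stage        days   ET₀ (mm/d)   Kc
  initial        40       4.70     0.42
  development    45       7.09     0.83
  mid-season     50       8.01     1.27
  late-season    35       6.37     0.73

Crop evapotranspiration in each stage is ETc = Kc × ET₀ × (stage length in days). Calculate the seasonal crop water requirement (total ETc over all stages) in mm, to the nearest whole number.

1015 mm

initial: 0.42 × 4.70 × 40 = 78.96 mm
development: 0.83 × 7.09 × 45 = 264.81 mm
mid-season: 1.27 × 8.01 × 50 = 508.64 mm
late-season: 0.73 × 6.37 × 35 = 162.75 mm
Seasonal total = 1015.16 mm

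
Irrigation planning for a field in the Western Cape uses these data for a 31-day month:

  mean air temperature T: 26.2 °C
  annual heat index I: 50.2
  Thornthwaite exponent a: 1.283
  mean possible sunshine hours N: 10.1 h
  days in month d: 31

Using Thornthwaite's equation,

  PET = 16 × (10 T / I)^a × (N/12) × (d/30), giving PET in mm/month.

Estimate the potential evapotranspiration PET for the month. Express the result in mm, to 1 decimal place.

10T/I = 10 × 26.2 / 50.2 = 5.2191
(10T/I)^a = 5.2191^1.283 = 8.3306
Uncorrected PET = 16 × 8.3306 = 133.290 mm
Correction = (N/12)(d/30) = (10.1/12)(31/30) = 0.8697
PET = 133.290 × 0.8697 = 115.922 mm/month

115.9 mm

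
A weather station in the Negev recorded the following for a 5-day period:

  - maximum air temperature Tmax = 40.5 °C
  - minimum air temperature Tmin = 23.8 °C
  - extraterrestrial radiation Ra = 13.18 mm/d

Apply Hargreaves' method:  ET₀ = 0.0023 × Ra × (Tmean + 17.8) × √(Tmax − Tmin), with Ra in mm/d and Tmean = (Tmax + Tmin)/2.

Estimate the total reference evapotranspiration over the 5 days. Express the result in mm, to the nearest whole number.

Tmean = (40.5 + 23.8)/2 = 32.15 °C
ET₀ = 0.0023 × 13.18 × (32.15 + 17.8) × √16.7 = 0.0023 × 13.18 × 49.95 × 4.0866 = 6.1879 mm/d
Over 5 days: 6.1879 × 5 = 30.940 mm

31 mm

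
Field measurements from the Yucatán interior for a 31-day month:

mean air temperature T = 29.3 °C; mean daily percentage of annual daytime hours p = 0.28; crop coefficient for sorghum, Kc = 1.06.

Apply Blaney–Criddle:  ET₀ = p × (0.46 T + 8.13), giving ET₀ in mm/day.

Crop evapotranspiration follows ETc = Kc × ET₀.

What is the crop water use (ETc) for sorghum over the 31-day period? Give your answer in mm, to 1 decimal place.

ET₀ = 0.28 × (0.46 × 29.3 + 8.13) = 0.28 × 21.608 = 6.0502 mm/d
ETc = Kc × ET₀ = 1.06 × 6.0502 = 6.4132 mm/d
Over 31 days: 6.4132 × 31 = 198.809 mm

198.8 mm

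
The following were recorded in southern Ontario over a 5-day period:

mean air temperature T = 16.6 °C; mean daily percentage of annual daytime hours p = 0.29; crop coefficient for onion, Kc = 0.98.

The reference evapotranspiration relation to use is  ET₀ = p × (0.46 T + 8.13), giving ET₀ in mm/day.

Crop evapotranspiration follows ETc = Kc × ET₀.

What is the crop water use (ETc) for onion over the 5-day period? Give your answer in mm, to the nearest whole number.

ET₀ = 0.29 × (0.46 × 16.6 + 8.13) = 0.29 × 15.766 = 4.5721 mm/d
ETc = Kc × ET₀ = 0.98 × 4.5721 = 4.4807 mm/d
Over 5 days: 4.4807 × 5 = 22.404 mm

22 mm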